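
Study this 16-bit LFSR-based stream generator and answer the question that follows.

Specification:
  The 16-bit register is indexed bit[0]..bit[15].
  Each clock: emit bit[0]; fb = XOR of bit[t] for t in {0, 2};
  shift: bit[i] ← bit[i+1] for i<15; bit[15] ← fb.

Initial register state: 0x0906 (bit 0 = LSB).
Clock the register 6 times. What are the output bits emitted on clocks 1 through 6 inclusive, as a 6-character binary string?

reg_0 = 0x0906
clock 1: out=0, reg = 0x8483
clock 2: out=1, reg = 0xC241
clock 3: out=1, reg = 0xE120
clock 4: out=0, reg = 0x7090
clock 5: out=0, reg = 0x3848
clock 6: out=0, reg = 0x1C24

011000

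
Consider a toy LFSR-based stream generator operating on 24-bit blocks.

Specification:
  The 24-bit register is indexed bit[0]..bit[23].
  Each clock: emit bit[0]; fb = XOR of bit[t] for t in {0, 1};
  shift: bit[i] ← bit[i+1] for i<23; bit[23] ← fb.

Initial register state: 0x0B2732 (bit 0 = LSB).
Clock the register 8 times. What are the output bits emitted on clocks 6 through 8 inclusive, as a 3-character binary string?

reg_0 = 0x0B2732
clock 1: out=0, reg = 0x859399
clock 2: out=1, reg = 0xC2C9CC
clock 3: out=0, reg = 0x6164E6
clock 4: out=0, reg = 0xB0B273
clock 5: out=1, reg = 0x585939
clock 6: out=1, reg = 0xAC2C9C
clock 7: out=0, reg = 0x56164E
clock 8: out=0, reg = 0xAB0B27

100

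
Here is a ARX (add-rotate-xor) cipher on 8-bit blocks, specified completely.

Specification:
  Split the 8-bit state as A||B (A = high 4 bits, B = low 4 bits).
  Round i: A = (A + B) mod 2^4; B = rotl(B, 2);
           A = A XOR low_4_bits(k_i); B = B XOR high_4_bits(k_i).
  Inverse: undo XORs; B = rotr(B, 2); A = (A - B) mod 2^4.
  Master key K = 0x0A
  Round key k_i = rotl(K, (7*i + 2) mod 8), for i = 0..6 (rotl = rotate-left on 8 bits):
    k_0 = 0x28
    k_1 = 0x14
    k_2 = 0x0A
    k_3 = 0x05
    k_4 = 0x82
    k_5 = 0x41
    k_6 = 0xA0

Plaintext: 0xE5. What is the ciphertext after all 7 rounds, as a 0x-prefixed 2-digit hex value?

s_0 = plaintext = 0xE5
s_1 = Round(s_0, k_0) = 0xB7
s_2 = Round(s_1, k_1) = 0x6C
s_3 = Round(s_2, k_2) = 0x83
s_4 = Round(s_3, k_3) = 0xEC
s_5 = Round(s_4, k_4) = 0x8B
s_6 = Round(s_5, k_5) = 0x2A
s_7 = Round(s_6, k_6) = 0xC0

0xC0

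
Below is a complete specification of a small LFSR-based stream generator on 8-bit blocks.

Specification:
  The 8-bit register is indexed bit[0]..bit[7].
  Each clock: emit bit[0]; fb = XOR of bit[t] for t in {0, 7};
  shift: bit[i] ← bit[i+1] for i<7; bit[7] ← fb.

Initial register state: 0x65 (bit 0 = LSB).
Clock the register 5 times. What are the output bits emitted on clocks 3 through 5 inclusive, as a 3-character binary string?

100

reg_0 = 0x65
clock 1: out=1, reg = 0xB2
clock 2: out=0, reg = 0xD9
clock 3: out=1, reg = 0x6C
clock 4: out=0, reg = 0x36
clock 5: out=0, reg = 0x1B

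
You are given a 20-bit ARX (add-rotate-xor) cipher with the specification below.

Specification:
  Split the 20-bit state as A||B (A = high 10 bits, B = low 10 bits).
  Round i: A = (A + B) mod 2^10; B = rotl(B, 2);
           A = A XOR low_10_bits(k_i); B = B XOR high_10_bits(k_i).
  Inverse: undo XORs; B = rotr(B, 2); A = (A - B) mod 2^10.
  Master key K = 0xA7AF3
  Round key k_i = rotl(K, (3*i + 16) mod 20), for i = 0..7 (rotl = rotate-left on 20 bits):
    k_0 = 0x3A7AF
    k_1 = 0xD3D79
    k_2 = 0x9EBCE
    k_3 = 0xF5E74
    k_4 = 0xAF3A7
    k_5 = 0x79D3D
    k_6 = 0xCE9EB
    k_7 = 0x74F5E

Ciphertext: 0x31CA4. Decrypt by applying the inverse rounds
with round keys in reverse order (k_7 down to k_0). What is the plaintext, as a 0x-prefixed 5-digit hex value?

0x3EE3B

s_0 = ciphertext = 0x31CA4
s_1 = InvRound(s_0, k_7) = 0x0F35D
s_2 = InvRound(s_1, k_6) = 0xAFB19
s_3 = InvRound(s_2, k_5) = 0x312BF
s_4 = InvRound(s_3, k_4) = 0x18F00
s_5 = InvRound(s_4, k_3) = 0xB8B35
s_6 = InvRound(s_5, k_2) = 0x76753
s_7 = InvRound(s_6, k_1) = 0x26407
s_8 = InvRound(s_7, k_0) = 0x3EE3B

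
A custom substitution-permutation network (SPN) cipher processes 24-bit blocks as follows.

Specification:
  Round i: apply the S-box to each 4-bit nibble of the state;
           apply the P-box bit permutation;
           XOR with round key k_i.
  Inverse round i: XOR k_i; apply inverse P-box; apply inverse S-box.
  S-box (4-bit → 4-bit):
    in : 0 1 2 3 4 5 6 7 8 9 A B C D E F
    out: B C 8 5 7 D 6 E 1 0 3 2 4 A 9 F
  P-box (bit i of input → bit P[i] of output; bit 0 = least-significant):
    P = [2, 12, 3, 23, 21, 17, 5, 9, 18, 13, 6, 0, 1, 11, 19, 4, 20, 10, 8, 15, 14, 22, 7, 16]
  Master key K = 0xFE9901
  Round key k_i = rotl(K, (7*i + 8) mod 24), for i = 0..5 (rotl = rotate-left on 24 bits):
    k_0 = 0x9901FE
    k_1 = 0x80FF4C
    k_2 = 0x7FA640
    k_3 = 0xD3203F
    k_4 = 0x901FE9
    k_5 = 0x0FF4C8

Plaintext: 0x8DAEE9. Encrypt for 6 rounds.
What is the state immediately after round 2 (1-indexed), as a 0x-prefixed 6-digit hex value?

0x6E492D

s_0 = plaintext = 0x8DAEE9
s_1 = Round(s_0, k_0) = 0xBDCFFD
s_2 = Round(s_1, k_1) = 0x6E492D
s_3 = Round(s_2, k_2) = 0xA73CC2
s_4 = Round(s_3, k_3) = 0x1BE55D
s_5 = Round(s_4, k_4) = 0x35091A
s_6 = Round(s_5, k_5) = 0x1F2F7E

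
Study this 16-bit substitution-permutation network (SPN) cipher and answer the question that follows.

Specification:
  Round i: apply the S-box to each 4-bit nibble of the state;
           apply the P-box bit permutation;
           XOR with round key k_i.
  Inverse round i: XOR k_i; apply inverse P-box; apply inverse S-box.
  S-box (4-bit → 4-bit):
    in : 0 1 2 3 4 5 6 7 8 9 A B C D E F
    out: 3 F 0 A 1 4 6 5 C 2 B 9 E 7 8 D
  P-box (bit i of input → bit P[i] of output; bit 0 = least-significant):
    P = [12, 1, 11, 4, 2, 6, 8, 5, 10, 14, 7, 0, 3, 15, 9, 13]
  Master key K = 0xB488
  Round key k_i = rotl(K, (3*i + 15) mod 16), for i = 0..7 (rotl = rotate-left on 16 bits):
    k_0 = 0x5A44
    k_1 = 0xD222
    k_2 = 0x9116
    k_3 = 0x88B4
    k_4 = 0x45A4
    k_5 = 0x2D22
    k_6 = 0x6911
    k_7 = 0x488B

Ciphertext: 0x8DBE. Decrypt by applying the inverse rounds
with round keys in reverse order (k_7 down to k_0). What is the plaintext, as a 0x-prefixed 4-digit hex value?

0x3350

s_0 = ciphertext = 0x8DBE
s_1 = InvRound(s_0, k_7) = 0x9AFE
s_2 = InvRound(s_1, k_6) = 0x1C10
s_3 = InvRound(s_2, k_5) = 0xE28A
s_4 = InvRound(s_3, k_4) = 0x14F9
s_5 = InvRound(s_4, k_3) = 0x0B07
s_6 = InvRound(s_5, k_2) = 0x6E2F
s_7 = InvRound(s_6, k_1) = 0xAB47
s_8 = InvRound(s_7, k_0) = 0x3350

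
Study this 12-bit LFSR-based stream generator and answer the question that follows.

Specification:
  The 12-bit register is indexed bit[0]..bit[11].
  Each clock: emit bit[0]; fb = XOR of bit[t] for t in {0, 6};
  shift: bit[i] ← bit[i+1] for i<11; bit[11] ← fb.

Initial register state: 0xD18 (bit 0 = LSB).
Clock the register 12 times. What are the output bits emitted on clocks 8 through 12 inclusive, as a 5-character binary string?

reg_0 = 0xD18
clock 1: out=0, reg = 0x68C
clock 2: out=0, reg = 0x346
clock 3: out=0, reg = 0x9A3
clock 4: out=1, reg = 0xCD1
clock 5: out=1, reg = 0x668
clock 6: out=0, reg = 0xB34
clock 7: out=0, reg = 0x59A
clock 8: out=0, reg = 0x2CD
clock 9: out=1, reg = 0x166
clock 10: out=0, reg = 0x8B3
clock 11: out=1, reg = 0xC59
clock 12: out=1, reg = 0x62C

01011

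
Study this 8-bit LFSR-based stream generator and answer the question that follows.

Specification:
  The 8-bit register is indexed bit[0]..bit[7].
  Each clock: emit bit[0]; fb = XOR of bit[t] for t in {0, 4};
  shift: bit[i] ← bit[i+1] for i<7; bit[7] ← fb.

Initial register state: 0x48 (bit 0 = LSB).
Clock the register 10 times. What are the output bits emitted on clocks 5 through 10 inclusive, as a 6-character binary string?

reg_0 = 0x48
clock 1: out=0, reg = 0x24
clock 2: out=0, reg = 0x12
clock 3: out=0, reg = 0x89
clock 4: out=1, reg = 0xC4
clock 5: out=0, reg = 0x62
clock 6: out=0, reg = 0x31
clock 7: out=1, reg = 0x18
clock 8: out=0, reg = 0x8C
clock 9: out=0, reg = 0x46
clock 10: out=0, reg = 0x23

001000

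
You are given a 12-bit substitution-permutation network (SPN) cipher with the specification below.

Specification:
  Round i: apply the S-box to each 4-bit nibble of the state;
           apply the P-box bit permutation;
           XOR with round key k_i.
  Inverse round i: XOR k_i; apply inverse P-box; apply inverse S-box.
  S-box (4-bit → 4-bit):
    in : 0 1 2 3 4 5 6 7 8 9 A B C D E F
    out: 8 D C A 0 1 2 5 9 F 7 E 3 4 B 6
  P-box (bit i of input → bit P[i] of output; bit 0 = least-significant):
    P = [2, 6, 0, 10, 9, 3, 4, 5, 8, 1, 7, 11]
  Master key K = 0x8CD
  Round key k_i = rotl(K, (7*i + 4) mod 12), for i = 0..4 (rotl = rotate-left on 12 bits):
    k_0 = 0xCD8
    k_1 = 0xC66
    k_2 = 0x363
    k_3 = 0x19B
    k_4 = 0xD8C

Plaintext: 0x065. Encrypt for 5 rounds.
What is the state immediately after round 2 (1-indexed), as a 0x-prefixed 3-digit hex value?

s_0 = plaintext = 0x065
s_1 = Round(s_0, k_0) = 0x4D4
s_2 = Round(s_1, k_1) = 0xC76
s_3 = Round(s_2, k_2) = 0x031
s_4 = Round(s_3, k_3) = 0xDB6
s_5 = Round(s_4, k_4) = 0xD74

0xC76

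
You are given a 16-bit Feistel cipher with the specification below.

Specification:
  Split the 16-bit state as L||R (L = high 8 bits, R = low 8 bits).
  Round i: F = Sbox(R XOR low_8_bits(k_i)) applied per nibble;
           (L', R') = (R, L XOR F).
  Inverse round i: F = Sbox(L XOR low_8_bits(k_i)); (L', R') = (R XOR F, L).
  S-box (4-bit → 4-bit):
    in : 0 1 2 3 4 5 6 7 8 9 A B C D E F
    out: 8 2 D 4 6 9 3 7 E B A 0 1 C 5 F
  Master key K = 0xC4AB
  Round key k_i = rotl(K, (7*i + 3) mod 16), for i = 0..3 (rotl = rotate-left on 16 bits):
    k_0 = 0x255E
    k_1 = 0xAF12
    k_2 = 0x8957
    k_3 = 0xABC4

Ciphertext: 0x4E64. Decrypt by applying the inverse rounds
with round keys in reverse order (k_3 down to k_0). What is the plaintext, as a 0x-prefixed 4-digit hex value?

0xB239

s_0 = ciphertext = 0x4E64
s_1 = InvRound(s_0, k_3) = 0x8E4E
s_2 = InvRound(s_1, k_2) = 0x858E
s_3 = InvRound(s_2, k_1) = 0x3985
s_4 = InvRound(s_3, k_0) = 0xB239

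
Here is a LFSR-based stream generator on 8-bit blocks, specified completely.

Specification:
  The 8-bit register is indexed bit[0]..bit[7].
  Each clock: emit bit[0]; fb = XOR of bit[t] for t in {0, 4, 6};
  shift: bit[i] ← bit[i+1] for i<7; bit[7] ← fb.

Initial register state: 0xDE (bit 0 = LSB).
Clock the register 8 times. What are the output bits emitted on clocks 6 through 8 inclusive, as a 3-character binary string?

011

reg_0 = 0xDE
clock 1: out=0, reg = 0x6F
clock 2: out=1, reg = 0x37
clock 3: out=1, reg = 0x1B
clock 4: out=1, reg = 0x0D
clock 5: out=1, reg = 0x86
clock 6: out=0, reg = 0x43
clock 7: out=1, reg = 0x21
clock 8: out=1, reg = 0x90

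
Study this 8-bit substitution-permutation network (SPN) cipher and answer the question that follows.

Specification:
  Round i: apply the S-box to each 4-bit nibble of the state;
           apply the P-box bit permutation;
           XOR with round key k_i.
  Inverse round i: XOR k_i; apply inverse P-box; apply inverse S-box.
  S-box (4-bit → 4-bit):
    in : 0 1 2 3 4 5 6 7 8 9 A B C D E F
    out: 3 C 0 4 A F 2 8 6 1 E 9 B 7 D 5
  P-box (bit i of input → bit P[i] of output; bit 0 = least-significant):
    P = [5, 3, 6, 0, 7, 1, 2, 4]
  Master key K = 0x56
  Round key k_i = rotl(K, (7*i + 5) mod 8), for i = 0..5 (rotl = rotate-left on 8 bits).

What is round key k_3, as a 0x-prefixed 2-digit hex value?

0x59

K = 0x56
k_0 = rotl(K, (7*0+5) mod 8) = rotl(K, 5) = 0xCA
k_1 = rotl(K, (7*1+5) mod 8) = rotl(K, 4) = 0x65
k_2 = rotl(K, (7*2+5) mod 8) = rotl(K, 3) = 0xB2
k_3 = rotl(K, (7*3+5) mod 8) = rotl(K, 2) = 0x59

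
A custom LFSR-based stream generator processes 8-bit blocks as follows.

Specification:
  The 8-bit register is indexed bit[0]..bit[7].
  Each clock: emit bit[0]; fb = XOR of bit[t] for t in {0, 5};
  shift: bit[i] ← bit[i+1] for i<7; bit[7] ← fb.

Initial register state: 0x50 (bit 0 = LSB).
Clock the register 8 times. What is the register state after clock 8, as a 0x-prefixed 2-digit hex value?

0x42

reg_0 = 0x50
clock 1: out=0, reg = 0x28
clock 2: out=0, reg = 0x94
clock 3: out=0, reg = 0x4A
clock 4: out=0, reg = 0x25
clock 5: out=1, reg = 0x12
clock 6: out=0, reg = 0x09
clock 7: out=1, reg = 0x84
clock 8: out=0, reg = 0x42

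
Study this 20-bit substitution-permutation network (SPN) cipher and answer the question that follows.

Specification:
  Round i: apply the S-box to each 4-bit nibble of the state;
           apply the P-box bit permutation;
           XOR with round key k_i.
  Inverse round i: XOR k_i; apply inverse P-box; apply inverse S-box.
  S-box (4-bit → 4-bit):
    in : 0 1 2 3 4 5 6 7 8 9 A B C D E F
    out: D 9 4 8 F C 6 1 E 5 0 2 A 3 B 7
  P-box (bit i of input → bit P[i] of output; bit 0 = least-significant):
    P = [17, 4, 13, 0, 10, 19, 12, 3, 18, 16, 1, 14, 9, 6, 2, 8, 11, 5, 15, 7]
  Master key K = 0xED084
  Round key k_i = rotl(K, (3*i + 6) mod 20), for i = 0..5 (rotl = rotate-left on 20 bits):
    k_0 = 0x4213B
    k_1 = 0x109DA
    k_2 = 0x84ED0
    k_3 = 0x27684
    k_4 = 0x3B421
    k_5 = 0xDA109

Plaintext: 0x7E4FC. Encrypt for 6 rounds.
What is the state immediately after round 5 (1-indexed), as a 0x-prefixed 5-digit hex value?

0x4B0A8

s_0 = plaintext = 0x7E4FC
s_1 = Round(s_0, k_0) = 0x97E68
s_2 = Round(s_1, k_1) = 0xCF3CB
s_3 = Round(s_2, k_2) = 0x00C2C
s_4 = Round(s_3, k_3) = 0x3AD11
s_5 = Round(s_4, k_4) = 0x4B0A8
s_6 = Round(s_5, k_5) = 0x949FA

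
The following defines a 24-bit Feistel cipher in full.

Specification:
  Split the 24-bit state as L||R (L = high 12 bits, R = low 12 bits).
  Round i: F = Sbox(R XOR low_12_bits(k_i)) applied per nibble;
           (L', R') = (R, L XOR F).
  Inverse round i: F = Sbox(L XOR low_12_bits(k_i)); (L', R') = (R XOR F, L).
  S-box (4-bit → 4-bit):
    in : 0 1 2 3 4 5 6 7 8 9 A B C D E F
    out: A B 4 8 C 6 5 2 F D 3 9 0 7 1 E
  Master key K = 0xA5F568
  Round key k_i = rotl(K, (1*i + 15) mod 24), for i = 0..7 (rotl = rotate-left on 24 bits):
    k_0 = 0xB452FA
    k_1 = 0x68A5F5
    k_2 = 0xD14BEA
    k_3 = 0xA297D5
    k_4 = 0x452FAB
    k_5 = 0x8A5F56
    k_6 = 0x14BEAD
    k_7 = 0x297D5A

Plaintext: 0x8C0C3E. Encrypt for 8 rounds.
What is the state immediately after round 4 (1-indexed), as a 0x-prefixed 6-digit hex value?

0xBA1C9F

s_0 = plaintext = 0x8C0C3E
s_1 = Round(s_0, k_0) = 0xC3E9CC
s_2 = Round(s_1, k_1) = 0x9CCCB3
s_3 = Round(s_2, k_2) = 0xCB3BA1
s_4 = Round(s_3, k_3) = 0xBA1C9F
s_5 = Round(s_4, k_4) = 0xC9F32D
s_6 = Round(s_5, k_5) = 0x32DCB6
s_7 = Round(s_6, k_6) = 0xCB6794
s_8 = Round(s_7, k_7) = 0x794FB7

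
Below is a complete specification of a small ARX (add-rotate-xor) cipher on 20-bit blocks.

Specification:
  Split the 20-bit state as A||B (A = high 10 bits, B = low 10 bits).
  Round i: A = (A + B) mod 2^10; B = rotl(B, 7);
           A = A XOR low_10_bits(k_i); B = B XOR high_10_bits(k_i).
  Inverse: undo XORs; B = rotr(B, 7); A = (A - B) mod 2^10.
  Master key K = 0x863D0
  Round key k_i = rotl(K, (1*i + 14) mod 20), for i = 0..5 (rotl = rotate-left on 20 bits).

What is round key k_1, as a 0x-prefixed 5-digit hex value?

K = 0x863D0
k_0 = rotl(K, (1*0+14) mod 20) = rotl(K, 14) = 0x4218F
k_1 = rotl(K, (1*1+14) mod 20) = rotl(K, 15) = 0x8431E

0x8431E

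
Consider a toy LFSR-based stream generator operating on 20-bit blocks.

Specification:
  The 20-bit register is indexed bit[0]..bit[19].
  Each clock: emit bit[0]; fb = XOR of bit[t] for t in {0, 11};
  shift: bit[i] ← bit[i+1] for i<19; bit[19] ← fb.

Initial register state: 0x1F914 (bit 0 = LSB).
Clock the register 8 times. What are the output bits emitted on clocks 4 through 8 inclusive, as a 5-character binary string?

01000

reg_0 = 0x1F914
clock 1: out=0, reg = 0x8FC8A
clock 2: out=0, reg = 0xC7E45
clock 3: out=1, reg = 0x63F22
clock 4: out=0, reg = 0xB1F91
clock 5: out=1, reg = 0x58FC8
clock 6: out=0, reg = 0xAC7E4
clock 7: out=0, reg = 0x563F2
clock 8: out=0, reg = 0x2B1F9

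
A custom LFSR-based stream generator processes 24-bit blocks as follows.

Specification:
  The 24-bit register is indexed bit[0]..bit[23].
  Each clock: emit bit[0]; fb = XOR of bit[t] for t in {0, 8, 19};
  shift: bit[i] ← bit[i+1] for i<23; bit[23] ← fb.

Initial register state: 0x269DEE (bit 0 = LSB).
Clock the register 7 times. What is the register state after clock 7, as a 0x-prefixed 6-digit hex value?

reg_0 = 0x269DEE
clock 1: out=0, reg = 0x934EF7
clock 2: out=1, reg = 0xC9A77B
clock 3: out=1, reg = 0xE4D3BD
clock 4: out=1, reg = 0x7269DE
clock 5: out=0, reg = 0xB934EF
clock 6: out=1, reg = 0x5C9A77
clock 7: out=1, reg = 0x2E4D3B

0x2E4D3B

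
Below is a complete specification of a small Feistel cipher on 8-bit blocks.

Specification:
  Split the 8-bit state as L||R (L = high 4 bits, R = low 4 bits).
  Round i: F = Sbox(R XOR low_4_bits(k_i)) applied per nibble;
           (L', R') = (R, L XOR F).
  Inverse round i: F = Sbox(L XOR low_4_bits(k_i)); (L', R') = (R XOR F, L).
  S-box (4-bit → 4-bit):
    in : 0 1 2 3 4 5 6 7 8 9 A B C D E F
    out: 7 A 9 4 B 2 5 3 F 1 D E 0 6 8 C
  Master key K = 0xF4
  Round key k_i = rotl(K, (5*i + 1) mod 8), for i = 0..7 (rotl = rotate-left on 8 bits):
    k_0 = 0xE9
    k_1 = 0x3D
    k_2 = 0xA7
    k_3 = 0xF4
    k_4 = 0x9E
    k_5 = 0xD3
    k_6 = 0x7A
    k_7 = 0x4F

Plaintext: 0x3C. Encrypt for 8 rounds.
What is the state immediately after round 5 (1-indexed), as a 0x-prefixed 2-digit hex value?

s_0 = plaintext = 0x3C
s_1 = Round(s_0, k_0) = 0xC1
s_2 = Round(s_1, k_1) = 0x1C
s_3 = Round(s_2, k_2) = 0xCF
s_4 = Round(s_3, k_3) = 0xF2
s_5 = Round(s_4, k_4) = 0x2F
s_6 = Round(s_5, k_5) = 0xF2
s_7 = Round(s_6, k_6) = 0x20
s_8 = Round(s_7, k_7) = 0x0E

0x2F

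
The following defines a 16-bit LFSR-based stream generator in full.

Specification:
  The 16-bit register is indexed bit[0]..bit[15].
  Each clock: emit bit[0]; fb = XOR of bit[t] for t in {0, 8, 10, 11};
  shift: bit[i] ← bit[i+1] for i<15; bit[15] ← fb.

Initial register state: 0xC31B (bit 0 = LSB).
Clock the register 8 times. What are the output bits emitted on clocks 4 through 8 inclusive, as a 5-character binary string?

11000

reg_0 = 0xC31B
clock 1: out=1, reg = 0x618D
clock 2: out=1, reg = 0x30C6
clock 3: out=0, reg = 0x1863
clock 4: out=1, reg = 0x0C31
clock 5: out=1, reg = 0x8618
clock 6: out=0, reg = 0xC30C
clock 7: out=0, reg = 0xE186
clock 8: out=0, reg = 0xF0C3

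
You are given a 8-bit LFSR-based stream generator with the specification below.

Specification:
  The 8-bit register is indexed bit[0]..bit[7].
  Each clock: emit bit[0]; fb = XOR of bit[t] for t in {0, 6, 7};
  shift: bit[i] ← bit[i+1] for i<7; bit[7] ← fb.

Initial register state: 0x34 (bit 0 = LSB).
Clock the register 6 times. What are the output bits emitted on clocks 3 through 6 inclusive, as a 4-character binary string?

reg_0 = 0x34
clock 1: out=0, reg = 0x1A
clock 2: out=0, reg = 0x0D
clock 3: out=1, reg = 0x86
clock 4: out=0, reg = 0xC3
clock 5: out=1, reg = 0xE1
clock 6: out=1, reg = 0xF0

1011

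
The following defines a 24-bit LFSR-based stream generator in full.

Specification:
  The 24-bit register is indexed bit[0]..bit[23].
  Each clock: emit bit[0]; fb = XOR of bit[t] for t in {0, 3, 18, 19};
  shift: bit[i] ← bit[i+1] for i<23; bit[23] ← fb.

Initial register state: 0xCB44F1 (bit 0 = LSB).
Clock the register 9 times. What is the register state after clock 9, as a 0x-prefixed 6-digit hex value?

reg_0 = 0xCB44F1
clock 1: out=1, reg = 0x65A278
clock 2: out=0, reg = 0x32D13C
clock 3: out=0, reg = 0x99689E
clock 4: out=0, reg = 0x4CB44F
clock 5: out=1, reg = 0x265A27
clock 6: out=1, reg = 0x132D13
clock 7: out=1, reg = 0x899689
clock 8: out=1, reg = 0xC4CB44
clock 9: out=0, reg = 0xE265A2

0xE265A2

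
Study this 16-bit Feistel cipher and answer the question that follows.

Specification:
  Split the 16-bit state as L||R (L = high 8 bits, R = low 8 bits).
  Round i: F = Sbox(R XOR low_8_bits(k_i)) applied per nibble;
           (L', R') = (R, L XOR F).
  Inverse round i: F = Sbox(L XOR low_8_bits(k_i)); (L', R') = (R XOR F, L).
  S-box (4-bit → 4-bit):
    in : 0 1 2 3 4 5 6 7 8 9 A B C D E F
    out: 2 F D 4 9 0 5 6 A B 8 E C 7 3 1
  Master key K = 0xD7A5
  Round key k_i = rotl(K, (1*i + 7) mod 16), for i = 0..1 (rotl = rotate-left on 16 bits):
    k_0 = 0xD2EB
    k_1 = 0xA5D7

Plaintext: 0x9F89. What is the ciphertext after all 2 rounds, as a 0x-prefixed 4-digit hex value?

0xC279

s_0 = plaintext = 0x9F89
s_1 = Round(s_0, k_0) = 0x89C2
s_2 = Round(s_1, k_1) = 0xC279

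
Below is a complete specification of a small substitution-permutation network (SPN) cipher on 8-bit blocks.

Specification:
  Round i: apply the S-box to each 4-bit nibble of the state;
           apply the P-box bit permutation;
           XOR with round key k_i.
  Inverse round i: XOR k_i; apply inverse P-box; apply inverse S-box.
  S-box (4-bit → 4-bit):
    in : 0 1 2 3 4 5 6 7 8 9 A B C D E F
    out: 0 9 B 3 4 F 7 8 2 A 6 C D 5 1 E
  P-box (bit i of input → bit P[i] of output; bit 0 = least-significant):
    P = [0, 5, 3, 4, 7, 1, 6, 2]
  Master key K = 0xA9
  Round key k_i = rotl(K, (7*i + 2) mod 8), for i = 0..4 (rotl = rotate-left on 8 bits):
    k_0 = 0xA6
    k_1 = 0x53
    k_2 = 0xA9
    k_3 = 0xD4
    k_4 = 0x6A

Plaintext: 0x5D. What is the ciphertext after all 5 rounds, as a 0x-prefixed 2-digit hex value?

0x06

s_0 = plaintext = 0x5D
s_1 = Round(s_0, k_0) = 0x69
s_2 = Round(s_1, k_1) = 0xA1
s_3 = Round(s_2, k_2) = 0xFA
s_4 = Round(s_3, k_3) = 0xBA
s_5 = Round(s_4, k_4) = 0x06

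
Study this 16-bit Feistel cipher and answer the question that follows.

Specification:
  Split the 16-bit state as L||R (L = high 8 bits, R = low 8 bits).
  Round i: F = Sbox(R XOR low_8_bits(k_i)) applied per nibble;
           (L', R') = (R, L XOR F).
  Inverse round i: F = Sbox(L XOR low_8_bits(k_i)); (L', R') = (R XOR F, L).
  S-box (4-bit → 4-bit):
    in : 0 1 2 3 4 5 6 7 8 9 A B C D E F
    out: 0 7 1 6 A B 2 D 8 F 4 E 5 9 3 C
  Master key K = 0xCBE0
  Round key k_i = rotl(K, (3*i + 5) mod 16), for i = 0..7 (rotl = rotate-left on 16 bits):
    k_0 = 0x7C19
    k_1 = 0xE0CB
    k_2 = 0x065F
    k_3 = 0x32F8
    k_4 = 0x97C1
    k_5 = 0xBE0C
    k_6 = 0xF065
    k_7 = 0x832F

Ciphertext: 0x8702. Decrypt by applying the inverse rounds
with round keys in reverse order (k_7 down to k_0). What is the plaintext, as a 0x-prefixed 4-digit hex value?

s_0 = ciphertext = 0x8702
s_1 = InvRound(s_0, k_7) = 0x4A87
s_2 = InvRound(s_1, k_6) = 0x9B4A
s_3 = InvRound(s_2, k_5) = 0xB79B
s_4 = InvRound(s_3, k_4) = 0x49B7
s_5 = InvRound(s_4, k_3) = 0x5049
s_6 = InvRound(s_5, k_2) = 0x4550
s_7 = InvRound(s_6, k_1) = 0xD345
s_8 = InvRound(s_7, k_0) = 0x11D3

0x11D3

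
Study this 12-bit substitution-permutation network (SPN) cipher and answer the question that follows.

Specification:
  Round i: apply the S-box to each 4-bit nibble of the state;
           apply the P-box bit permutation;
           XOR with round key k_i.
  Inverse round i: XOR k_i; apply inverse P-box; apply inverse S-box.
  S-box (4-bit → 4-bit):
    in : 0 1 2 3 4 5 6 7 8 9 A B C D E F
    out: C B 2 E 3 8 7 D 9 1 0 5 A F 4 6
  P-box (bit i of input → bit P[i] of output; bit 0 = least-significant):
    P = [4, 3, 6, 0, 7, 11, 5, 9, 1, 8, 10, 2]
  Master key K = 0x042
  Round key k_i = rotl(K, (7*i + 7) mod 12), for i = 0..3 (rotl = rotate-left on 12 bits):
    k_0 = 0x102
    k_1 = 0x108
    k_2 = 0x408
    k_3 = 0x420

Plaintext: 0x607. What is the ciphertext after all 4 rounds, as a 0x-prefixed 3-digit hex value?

s_0 = plaintext = 0x607
s_1 = Round(s_0, k_0) = 0x671
s_2 = Round(s_1, k_1) = 0x6B3
s_3 = Round(s_2, k_2) = 0x1E3
s_4 = Round(s_3, k_3) = 0x54F

0x54F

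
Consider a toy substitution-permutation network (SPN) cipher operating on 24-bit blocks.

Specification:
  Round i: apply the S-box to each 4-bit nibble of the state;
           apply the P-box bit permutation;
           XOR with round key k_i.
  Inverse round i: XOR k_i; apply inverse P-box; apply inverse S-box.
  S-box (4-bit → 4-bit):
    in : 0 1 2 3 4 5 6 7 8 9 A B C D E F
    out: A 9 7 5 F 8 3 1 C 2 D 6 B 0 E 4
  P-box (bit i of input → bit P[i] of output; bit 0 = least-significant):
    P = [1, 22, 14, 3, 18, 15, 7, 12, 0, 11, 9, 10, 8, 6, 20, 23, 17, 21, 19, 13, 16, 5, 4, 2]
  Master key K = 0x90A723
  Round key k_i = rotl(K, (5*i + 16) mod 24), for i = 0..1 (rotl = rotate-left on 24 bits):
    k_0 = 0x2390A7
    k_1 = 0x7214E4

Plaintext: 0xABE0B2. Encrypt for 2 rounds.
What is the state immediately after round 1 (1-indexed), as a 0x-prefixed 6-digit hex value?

0xDA5C71

s_0 = plaintext = 0xABE0B2
s_1 = Round(s_0, k_0) = 0xDA5C71
s_2 = Round(s_1, k_1) = 0xFC38EF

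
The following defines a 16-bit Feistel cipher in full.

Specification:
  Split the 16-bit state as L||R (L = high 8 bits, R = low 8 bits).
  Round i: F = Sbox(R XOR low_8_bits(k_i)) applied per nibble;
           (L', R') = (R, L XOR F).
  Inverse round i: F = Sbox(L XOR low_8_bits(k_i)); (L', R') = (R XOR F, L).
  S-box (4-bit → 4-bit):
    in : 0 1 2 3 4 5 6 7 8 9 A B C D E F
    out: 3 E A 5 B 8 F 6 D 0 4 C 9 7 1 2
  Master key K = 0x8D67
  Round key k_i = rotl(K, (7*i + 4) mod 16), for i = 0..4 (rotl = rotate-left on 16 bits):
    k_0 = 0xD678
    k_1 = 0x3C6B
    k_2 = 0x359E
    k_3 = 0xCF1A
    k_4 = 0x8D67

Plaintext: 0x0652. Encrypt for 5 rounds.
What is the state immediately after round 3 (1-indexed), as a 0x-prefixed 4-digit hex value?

s_0 = plaintext = 0x0652
s_1 = Round(s_0, k_0) = 0x52A2
s_2 = Round(s_1, k_1) = 0xA2C2
s_3 = Round(s_2, k_2) = 0xC22B
s_4 = Round(s_3, k_3) = 0x2B9C
s_5 = Round(s_4, k_4) = 0x9C07

0xC22B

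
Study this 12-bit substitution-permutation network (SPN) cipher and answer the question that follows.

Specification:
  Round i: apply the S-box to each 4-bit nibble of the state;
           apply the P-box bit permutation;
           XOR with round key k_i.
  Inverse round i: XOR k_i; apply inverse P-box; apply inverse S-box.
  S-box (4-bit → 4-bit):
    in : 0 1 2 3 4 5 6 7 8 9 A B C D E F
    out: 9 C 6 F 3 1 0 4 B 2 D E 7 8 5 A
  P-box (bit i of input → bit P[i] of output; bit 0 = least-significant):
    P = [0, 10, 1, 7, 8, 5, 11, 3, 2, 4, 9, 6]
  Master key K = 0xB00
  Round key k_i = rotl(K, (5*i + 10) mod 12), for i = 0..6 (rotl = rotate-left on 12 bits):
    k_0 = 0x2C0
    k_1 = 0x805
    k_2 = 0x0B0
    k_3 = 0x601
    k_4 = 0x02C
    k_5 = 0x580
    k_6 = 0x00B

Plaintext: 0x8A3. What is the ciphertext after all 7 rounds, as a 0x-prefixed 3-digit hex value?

0xAD5

s_0 = plaintext = 0x8A3
s_1 = Round(s_0, k_0) = 0xF1F
s_2 = Round(s_1, k_1) = 0x4DD
s_3 = Round(s_2, k_2) = 0x02C
s_4 = Round(s_3, k_3) = 0xA66
s_5 = Round(s_4, k_4) = 0x268
s_6 = Round(s_5, k_5) = 0x311
s_7 = Round(s_6, k_6) = 0xAD5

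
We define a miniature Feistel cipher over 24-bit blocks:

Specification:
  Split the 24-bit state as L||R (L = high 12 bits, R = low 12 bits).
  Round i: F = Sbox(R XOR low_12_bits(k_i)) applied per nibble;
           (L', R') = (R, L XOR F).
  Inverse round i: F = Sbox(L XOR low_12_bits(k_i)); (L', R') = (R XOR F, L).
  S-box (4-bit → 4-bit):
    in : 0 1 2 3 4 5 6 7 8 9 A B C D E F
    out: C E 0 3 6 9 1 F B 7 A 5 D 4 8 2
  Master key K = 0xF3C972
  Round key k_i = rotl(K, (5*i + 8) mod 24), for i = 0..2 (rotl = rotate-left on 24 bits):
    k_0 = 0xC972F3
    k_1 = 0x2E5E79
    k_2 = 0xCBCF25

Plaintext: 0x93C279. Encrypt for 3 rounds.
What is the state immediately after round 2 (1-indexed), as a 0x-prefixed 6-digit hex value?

s_0 = plaintext = 0x93C279
s_1 = Round(s_0, k_0) = 0x279586
s_2 = Round(s_1, k_1) = 0x58675B
s_3 = Round(s_2, k_2) = 0x75BE7E

0x58675B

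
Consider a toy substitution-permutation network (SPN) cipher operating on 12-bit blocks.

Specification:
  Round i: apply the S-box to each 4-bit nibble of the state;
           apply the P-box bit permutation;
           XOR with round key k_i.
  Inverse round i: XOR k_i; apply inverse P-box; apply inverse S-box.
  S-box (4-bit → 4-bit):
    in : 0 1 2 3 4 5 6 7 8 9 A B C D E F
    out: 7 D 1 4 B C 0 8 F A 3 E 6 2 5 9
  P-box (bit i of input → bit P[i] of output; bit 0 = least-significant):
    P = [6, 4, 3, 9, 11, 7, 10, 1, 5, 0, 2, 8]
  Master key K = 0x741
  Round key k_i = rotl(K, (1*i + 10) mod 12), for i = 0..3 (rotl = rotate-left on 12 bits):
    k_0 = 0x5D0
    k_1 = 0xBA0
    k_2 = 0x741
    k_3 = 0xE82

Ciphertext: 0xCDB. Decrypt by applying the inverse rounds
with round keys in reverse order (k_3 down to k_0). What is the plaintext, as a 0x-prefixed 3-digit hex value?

s_0 = ciphertext = 0xCDB
s_1 = InvRound(s_0, k_3) = 0xD68
s_2 = InvRound(s_1, k_2) = 0xA25
s_3 = InvRound(s_2, k_1) = 0xBD6
s_4 = InvRound(s_3, k_0) = 0x317

0x317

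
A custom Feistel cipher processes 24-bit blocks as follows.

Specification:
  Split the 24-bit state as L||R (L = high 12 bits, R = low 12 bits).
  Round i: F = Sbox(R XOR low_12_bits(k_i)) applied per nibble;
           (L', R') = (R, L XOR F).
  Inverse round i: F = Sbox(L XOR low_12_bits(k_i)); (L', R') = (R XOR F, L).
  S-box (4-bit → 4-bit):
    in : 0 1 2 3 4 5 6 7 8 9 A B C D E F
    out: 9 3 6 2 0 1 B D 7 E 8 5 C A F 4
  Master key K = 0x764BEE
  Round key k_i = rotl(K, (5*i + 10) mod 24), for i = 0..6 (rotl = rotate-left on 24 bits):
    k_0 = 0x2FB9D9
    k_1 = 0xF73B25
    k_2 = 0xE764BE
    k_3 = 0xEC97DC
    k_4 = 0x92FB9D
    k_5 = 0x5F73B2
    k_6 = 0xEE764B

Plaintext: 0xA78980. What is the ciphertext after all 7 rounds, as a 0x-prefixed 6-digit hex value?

s_0 = plaintext = 0xA78980
s_1 = Round(s_0, k_0) = 0x980366
s_2 = Round(s_1, k_1) = 0x366E82
s_3 = Round(s_2, k_2) = 0xE82B4A
s_4 = Round(s_3, k_3) = 0xB4A269
s_5 = Round(s_4, k_4) = 0x26950A
s_6 = Round(s_5, k_5) = 0x50A93E
s_7 = Round(s_6, k_6) = 0x93E1DB

0x93E1DB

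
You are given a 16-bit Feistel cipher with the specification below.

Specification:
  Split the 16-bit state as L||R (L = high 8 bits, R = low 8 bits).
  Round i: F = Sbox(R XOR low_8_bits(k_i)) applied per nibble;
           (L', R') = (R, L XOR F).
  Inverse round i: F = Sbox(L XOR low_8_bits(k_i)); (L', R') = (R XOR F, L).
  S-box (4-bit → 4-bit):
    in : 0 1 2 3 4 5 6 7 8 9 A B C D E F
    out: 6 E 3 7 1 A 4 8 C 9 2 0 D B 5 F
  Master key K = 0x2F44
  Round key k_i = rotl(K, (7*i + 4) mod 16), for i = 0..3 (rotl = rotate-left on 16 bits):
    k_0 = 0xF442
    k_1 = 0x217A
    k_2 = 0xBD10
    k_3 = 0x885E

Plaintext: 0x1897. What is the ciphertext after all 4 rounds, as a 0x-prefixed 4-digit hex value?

s_0 = plaintext = 0x1897
s_1 = Round(s_0, k_0) = 0x97A2
s_2 = Round(s_1, k_1) = 0xA22B
s_3 = Round(s_2, k_2) = 0x2BD2
s_4 = Round(s_3, k_3) = 0xD2E6

0xD2E6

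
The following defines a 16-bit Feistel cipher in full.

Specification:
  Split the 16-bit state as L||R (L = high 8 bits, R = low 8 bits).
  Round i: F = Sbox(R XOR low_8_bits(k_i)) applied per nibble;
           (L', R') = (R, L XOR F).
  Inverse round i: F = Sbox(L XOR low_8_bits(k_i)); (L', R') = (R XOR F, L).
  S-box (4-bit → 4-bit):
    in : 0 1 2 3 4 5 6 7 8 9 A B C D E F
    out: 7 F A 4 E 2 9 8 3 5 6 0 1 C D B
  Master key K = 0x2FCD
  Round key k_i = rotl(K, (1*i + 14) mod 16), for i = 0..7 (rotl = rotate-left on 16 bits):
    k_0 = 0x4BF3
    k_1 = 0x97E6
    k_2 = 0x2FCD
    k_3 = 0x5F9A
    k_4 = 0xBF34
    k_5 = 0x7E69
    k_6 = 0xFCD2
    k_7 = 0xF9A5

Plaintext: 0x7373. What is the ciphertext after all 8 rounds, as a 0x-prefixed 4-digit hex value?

s_0 = plaintext = 0x7373
s_1 = Round(s_0, k_0) = 0x7344
s_2 = Round(s_1, k_1) = 0x4419
s_3 = Round(s_2, k_2) = 0x198A
s_4 = Round(s_3, k_3) = 0x8AEE
s_5 = Round(s_4, k_4) = 0xEE4C
s_6 = Round(s_5, k_5) = 0x4C4C
s_7 = Round(s_6, k_6) = 0x4C11
s_8 = Round(s_7, k_7) = 0x1142

0x1142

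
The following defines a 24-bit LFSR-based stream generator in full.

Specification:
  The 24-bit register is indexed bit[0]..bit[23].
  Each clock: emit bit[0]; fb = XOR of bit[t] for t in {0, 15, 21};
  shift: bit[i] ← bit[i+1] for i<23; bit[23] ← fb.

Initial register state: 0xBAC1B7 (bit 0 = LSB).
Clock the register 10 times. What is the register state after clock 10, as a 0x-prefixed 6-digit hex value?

0xCFEEB0

reg_0 = 0xBAC1B7
clock 1: out=1, reg = 0xDD60DB
clock 2: out=1, reg = 0xEEB06D
clock 3: out=1, reg = 0xF75836
clock 4: out=0, reg = 0xFBAC1B
clock 5: out=1, reg = 0xFDD60D
clock 6: out=1, reg = 0xFEEB06
clock 7: out=0, reg = 0x7F7583
clock 8: out=1, reg = 0x3FBAC1
clock 9: out=1, reg = 0x9FDD60
clock 10: out=0, reg = 0xCFEEB0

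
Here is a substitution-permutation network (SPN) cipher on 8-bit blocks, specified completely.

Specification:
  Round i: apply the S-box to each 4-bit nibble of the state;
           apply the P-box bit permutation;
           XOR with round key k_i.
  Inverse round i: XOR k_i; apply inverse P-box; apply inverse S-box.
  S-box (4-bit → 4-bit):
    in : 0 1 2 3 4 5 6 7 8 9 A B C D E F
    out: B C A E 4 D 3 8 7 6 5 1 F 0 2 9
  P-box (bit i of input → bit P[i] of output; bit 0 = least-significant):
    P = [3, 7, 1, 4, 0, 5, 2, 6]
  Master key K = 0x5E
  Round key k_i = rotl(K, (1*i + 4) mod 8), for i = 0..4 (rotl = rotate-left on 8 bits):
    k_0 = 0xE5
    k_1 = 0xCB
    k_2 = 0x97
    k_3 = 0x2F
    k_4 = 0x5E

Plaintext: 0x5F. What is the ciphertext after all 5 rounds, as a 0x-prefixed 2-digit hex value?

0xD2

s_0 = plaintext = 0x5F
s_1 = Round(s_0, k_0) = 0xB8
s_2 = Round(s_1, k_1) = 0x40
s_3 = Round(s_2, k_2) = 0x0B
s_4 = Round(s_3, k_3) = 0x46
s_5 = Round(s_4, k_4) = 0xD2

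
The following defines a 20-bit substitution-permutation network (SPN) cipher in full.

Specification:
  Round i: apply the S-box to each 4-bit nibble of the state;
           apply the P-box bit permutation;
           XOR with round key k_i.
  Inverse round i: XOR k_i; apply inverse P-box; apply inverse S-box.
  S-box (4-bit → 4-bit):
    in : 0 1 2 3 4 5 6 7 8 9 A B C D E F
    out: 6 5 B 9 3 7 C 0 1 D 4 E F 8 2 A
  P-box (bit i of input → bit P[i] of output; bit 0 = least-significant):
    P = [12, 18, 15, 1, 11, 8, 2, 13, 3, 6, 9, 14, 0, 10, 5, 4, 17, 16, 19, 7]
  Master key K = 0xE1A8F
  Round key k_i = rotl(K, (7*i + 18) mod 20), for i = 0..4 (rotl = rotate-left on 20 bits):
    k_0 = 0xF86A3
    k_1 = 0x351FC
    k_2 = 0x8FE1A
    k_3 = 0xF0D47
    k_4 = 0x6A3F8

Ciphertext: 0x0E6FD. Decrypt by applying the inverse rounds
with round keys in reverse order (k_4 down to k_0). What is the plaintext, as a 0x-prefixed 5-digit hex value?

0x5118B

s_0 = ciphertext = 0x0E6FD
s_1 = InvRound(s_0, k_4) = 0x84D0E
s_2 = InvRound(s_1, k_3) = 0x4827E
s_3 = InvRound(s_2, k_2) = 0xA0F94
s_4 = InvRound(s_3, k_1) = 0x00C88
s_5 = InvRound(s_4, k_0) = 0x5118B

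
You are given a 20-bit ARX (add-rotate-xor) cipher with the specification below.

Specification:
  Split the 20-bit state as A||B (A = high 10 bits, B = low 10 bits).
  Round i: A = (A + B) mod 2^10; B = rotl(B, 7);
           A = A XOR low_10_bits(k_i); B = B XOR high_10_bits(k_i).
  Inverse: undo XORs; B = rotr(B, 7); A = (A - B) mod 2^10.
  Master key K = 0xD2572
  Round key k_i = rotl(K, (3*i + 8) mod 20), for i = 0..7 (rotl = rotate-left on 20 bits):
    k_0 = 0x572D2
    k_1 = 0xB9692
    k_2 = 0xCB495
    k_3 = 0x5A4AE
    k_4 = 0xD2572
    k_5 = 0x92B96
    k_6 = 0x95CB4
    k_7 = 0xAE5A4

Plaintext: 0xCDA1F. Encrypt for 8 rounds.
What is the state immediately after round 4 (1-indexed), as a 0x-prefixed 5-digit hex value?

0x490E8

s_0 = plaintext = 0xCDA1F
s_1 = Round(s_0, k_0) = 0xE1E9F
s_2 = Round(s_1, k_1) = 0x2D136
s_3 = Round(s_2, k_2) = 0x5FC0B
s_4 = Round(s_3, k_3) = 0x490E8
s_5 = Round(s_4, k_4) = 0xDFB54
s_6 = Round(s_5, k_5) = 0x51020
s_7 = Round(s_6, k_6) = 0x74253
s_8 = Round(s_7, k_7) = 0x61F73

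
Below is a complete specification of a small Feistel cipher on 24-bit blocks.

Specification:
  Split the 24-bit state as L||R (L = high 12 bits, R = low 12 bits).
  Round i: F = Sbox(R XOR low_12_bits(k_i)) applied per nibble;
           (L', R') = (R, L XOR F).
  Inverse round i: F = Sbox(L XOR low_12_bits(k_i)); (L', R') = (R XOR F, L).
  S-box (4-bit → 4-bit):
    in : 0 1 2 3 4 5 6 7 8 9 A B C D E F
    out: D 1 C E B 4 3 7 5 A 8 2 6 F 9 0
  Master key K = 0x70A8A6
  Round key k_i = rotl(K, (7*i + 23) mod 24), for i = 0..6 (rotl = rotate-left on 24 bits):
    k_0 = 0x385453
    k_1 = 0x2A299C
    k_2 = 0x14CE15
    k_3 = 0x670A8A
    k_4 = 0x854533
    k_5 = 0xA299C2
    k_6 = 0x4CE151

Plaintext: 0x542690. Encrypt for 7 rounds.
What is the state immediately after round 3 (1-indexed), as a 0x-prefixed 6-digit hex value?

0xBBDDA9

s_0 = plaintext = 0x542690
s_1 = Round(s_0, k_0) = 0x69092C
s_2 = Round(s_1, k_1) = 0x92CBBD
s_3 = Round(s_2, k_2) = 0xBBDDA9
s_4 = Round(s_3, k_3) = 0xDA9C73
s_5 = Round(s_4, k_4) = 0xC73714
s_6 = Round(s_5, k_5) = 0x714580
s_7 = Round(s_6, k_6) = 0x580CE5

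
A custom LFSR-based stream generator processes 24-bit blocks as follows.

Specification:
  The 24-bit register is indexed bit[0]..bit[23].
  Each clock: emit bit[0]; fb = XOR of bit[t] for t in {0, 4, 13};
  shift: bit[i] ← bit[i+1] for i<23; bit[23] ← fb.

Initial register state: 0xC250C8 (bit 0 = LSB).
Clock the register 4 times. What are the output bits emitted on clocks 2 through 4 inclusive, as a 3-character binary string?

reg_0 = 0xC250C8
clock 1: out=0, reg = 0x612864
clock 2: out=0, reg = 0xB09432
clock 3: out=0, reg = 0xD84A19
clock 4: out=1, reg = 0x6C250C

001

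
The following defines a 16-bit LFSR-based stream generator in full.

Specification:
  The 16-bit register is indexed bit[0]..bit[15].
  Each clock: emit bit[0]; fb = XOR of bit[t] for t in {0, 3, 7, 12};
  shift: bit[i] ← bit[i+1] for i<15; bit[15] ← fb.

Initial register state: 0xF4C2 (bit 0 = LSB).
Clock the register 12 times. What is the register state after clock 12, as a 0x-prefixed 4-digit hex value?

reg_0 = 0xF4C2
clock 1: out=0, reg = 0x7A61
clock 2: out=1, reg = 0x3D30
clock 3: out=0, reg = 0x9E98
clock 4: out=0, reg = 0xCF4C
clock 5: out=0, reg = 0xE7A6
clock 6: out=0, reg = 0xF3D3
clock 7: out=1, reg = 0xF9E9
clock 8: out=1, reg = 0x7CF4
clock 9: out=0, reg = 0x3E7A
clock 10: out=0, reg = 0x1F3D
clock 11: out=1, reg = 0x8F9E
clock 12: out=0, reg = 0x47CF

0x47CF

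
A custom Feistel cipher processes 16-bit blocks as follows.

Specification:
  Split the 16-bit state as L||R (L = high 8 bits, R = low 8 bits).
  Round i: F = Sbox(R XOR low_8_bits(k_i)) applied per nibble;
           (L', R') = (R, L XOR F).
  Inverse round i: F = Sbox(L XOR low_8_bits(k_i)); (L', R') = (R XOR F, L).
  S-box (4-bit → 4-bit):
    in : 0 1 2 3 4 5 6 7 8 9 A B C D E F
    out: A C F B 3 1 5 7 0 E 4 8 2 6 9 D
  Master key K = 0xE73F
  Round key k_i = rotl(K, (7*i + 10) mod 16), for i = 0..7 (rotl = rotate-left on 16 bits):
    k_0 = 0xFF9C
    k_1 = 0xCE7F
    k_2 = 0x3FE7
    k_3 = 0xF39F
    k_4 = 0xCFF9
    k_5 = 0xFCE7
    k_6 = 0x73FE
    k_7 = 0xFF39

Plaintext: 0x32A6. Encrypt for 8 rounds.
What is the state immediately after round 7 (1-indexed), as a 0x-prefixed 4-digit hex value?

0x40FD

s_0 = plaintext = 0x32A6
s_1 = Round(s_0, k_0) = 0xA686
s_2 = Round(s_1, k_1) = 0x8678
s_3 = Round(s_2, k_2) = 0x786B
s_4 = Round(s_3, k_3) = 0x6BAB
s_5 = Round(s_4, k_4) = 0xAB74
s_6 = Round(s_5, k_5) = 0x7440
s_7 = Round(s_6, k_6) = 0x40FD
s_8 = Round(s_7, k_7) = 0xFD63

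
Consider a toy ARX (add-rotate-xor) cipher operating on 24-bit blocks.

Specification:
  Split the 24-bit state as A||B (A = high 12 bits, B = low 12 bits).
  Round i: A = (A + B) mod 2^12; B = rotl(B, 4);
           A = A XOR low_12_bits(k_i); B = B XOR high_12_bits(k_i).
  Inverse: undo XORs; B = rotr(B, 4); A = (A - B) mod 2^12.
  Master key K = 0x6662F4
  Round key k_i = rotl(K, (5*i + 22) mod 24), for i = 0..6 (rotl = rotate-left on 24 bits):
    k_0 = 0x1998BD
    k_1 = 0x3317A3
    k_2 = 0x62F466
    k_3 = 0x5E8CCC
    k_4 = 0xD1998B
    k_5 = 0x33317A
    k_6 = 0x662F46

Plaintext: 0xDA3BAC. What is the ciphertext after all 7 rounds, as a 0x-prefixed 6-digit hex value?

0x4A11FF

s_0 = plaintext = 0xDA3BAC
s_1 = Round(s_0, k_0) = 0x1F2B52
s_2 = Round(s_1, k_1) = 0xAE761A
s_3 = Round(s_2, k_2) = 0x567789
s_4 = Round(s_3, k_3) = 0x03CD7F
s_5 = Round(s_4, k_4) = 0x430AE4
s_6 = Round(s_5, k_5) = 0xE6ED79
s_7 = Round(s_6, k_6) = 0x4A11FF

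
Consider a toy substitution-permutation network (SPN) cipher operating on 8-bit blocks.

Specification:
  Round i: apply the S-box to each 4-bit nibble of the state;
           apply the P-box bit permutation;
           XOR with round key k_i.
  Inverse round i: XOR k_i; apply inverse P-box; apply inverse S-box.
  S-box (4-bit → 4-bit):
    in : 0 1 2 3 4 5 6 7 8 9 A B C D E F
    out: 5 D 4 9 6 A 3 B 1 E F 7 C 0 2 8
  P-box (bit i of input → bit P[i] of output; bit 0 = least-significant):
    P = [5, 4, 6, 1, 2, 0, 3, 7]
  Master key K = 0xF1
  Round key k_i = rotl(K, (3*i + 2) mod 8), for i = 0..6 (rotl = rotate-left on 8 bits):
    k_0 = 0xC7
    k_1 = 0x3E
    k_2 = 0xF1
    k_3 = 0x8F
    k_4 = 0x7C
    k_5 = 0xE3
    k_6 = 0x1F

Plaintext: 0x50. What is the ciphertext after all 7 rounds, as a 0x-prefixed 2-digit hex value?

s_0 = plaintext = 0x50
s_1 = Round(s_0, k_0) = 0x26
s_2 = Round(s_1, k_1) = 0x06
s_3 = Round(s_2, k_2) = 0xCD
s_4 = Round(s_3, k_3) = 0x07
s_5 = Round(s_4, k_4) = 0x42
s_6 = Round(s_5, k_5) = 0xAA
s_7 = Round(s_6, k_6) = 0xE0

0xE0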